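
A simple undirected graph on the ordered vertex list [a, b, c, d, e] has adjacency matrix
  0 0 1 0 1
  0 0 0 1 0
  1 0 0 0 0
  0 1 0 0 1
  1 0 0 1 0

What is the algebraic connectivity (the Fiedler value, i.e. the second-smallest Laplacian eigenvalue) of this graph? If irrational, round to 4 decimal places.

0.3820

Reading degrees in the order [a, b, c, d, e] gives [2, 1, 1, 2, 2]; set D = diag(2, 1, 1, 2, 2) and form L = D - A. The smallest Laplacian eigenvalue is always 0. The next one, lambda_2 = 0.3820, measures how hard the graph is to disconnect: larger values mean better connectivity. The eigenvalues sum to 8, which equals trace(L) = 2|E|.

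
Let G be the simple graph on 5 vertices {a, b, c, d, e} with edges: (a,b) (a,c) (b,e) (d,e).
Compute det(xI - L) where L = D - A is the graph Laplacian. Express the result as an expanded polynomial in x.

x^5 - 8x^4 + 21x^3 - 20x^2 + 5x

Reading degrees in the order [a, b, c, d, e] gives [2, 2, 1, 1, 2]; set D = diag(2, 2, 1, 1, 2) and form L = D - A. L has integer entries, so p(x) = det(xI - L) has integer coefficients. Expanding the determinant yields x^5 - 8x^4 + 21x^3 - 20x^2 + 5x. The coefficient of x^4 equals -trace(L) = -8, matching the sum of degrees. There is one zero in the spectrum, matching the 1 component.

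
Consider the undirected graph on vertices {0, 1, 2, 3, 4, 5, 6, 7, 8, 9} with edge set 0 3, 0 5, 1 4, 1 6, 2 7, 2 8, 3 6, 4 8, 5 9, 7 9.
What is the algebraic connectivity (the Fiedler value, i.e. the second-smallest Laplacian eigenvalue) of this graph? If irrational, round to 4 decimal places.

With the vertex order [0, 1, 2, 3, 4, 5, 6, 7, 8, 9], the degrees are [2, 2, 2, 2, 2, 2, 2, 2, 2, 2], giving D = diag(2, 2, 2, 2, 2, 2, 2, 2, 2, 2) and L = D - A. The smallest Laplacian eigenvalue is always 0. The next one, lambda_2 = 0.3820, measures how hard the graph is to disconnect: larger values mean better connectivity. There is one zero in the spectrum, matching the 1 component.

0.3820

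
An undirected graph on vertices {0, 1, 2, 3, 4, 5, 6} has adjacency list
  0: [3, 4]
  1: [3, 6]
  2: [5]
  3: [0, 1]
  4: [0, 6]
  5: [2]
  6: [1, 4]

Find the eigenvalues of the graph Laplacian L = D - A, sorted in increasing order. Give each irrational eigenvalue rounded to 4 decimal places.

[0, 0, 1.3820, 1.3820, 2, 3.6180, 3.6180]

Reading degrees in the order [0, 1, 2, 3, 4, 5, 6] gives [2, 2, 1, 2, 2, 1, 2]; set D = diag(2, 2, 1, 2, 2, 1, 2) and form L = D - A. Diagonalising L (or applying a numerical eigensolver to the 7x7 matrix) gives the spectrum above. The 2 zero eigenvalues correspond to the 2 connected components. There are 2 zeros in the spectrum, matching the 2 components.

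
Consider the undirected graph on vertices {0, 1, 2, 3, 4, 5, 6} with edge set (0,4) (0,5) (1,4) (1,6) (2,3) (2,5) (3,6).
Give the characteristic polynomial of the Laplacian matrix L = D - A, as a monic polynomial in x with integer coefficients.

x^7 - 14x^6 + 77x^5 - 210x^4 + 294x^3 - 196x^2 + 49x

With the vertex order [0, 1, 2, 3, 4, 5, 6], the degrees are [2, 2, 2, 2, 2, 2, 2], giving D = diag(2, 2, 2, 2, 2, 2, 2) and L = D - A. Computing det(xI - L) by cofactor expansion (or equivalently via sum-over-permutations) gives x^7 - 14x^6 + 77x^5 - 210x^4 + 294x^3 - 196x^2 + 49x. The constant term is 0 because L is singular (the all-ones vector lies in its kernel). The eigenvalues sum to 14, which equals trace(L) = 2|E|. The largest eigenvalue, 3.8019, is at most the vertex count 7.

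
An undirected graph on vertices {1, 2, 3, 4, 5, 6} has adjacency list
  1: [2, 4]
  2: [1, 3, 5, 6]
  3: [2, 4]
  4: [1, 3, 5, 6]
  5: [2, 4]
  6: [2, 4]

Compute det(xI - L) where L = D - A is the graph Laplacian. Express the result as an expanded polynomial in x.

x^6 - 16x^5 + 96x^4 - 272x^3 + 368x^2 - 192x

With the vertex order [1, 2, 3, 4, 5, 6], the degrees are [2, 4, 2, 4, 2, 2], giving D = diag(2, 4, 2, 4, 2, 2) and L = D - A. The eigenvalues of L are [0, 2, 2, 2, 4, 6]; the characteristic polynomial is the product of (x - lambda_i), which multiplies out to x^6 - 16x^5 + 96x^4 - 272x^3 + 368x^2 - 192x. The coefficient of x^5 equals -trace(L) = -16, matching the sum of degrees. By the matrix-tree theorem the graph has (1/6) * product of the nonzero eigenvalues = 32 spanning trees.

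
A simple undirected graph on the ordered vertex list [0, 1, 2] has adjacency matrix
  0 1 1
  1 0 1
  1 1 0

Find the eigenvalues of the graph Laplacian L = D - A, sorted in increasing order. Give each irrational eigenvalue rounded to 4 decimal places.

[0, 3, 3]

Reading degrees in the order [0, 1, 2] gives [2, 2, 2]; set D = diag(2, 2, 2) and form L = D - A. L is symmetric positive semidefinite, so every eigenvalue is real and nonnegative. The single zero eigenvalue shows the graph is connected. There is one zero in the spectrum, matching the 1 component. The eigenvalues sum to 6, which equals trace(L) = 2|E|.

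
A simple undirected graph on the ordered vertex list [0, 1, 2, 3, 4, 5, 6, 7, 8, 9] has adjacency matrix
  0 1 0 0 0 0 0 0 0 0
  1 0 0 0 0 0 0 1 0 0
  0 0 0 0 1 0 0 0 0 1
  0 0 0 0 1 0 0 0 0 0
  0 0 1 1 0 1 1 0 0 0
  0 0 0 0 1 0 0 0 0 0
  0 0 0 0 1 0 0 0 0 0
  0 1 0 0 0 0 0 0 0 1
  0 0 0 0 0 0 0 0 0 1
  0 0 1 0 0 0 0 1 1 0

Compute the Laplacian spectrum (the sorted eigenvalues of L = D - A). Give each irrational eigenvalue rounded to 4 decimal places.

[0, 0.1466, 0.4582, 1, 1, 1.3494, 1.6947, 3.0251, 4.1959, 5.1302]

With the vertex order [0, 1, 2, 3, 4, 5, 6, 7, 8, 9], the degrees are [1, 2, 2, 1, 4, 1, 1, 2, 1, 3], giving D = diag(1, 2, 2, 1, 4, 1, 1, 2, 1, 3) and L = D - A. The multiplicity of 0 as a Laplacian eigenvalue equals the number of connected components. The single zero eigenvalue shows the graph is connected.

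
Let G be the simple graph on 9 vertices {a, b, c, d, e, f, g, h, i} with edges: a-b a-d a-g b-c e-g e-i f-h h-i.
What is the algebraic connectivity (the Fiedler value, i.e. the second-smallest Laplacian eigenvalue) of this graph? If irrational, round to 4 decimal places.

Reading degrees in the order [a, b, c, d, e, f, g, h, i] gives [3, 2, 1, 1, 2, 1, 2, 2, 2]; set D = diag(3, 2, 1, 1, 2, 1, 2, 2, 2) and form L = D - A. The smallest Laplacian eigenvalue is always 0. The next one, lambda_2 = 0.1404, measures how hard the graph is to disconnect: larger values mean better connectivity. The largest eigenvalue, 4.3455, is at most the vertex count 9.

0.1404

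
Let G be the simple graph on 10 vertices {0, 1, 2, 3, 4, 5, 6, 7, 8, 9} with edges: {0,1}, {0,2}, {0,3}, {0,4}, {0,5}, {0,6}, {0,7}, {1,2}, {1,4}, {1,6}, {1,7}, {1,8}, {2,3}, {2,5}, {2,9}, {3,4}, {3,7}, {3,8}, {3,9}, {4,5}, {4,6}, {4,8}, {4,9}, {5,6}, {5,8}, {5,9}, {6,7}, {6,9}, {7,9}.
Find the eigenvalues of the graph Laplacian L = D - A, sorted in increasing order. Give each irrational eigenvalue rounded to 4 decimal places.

[0, 3.6667, 4.5738, 5.1519, 5.4334, 6.6383, 6.8836, 7.8372, 8.8381, 8.9770]

Reading degrees in the order [0, 1, 2, 3, 4, 5, 6, 7, 8, 9] gives [7, 6, 5, 6, 7, 6, 6, 5, 4, 6]; set D = diag(7, 6, 5, 6, 7, 6, 6, 5, 4, 6) and form L = D - A. L is symmetric positive semidefinite, so every eigenvalue is real and nonnegative. The single zero eigenvalue shows the graph is connected. There is one zero in the spectrum, matching the 1 component.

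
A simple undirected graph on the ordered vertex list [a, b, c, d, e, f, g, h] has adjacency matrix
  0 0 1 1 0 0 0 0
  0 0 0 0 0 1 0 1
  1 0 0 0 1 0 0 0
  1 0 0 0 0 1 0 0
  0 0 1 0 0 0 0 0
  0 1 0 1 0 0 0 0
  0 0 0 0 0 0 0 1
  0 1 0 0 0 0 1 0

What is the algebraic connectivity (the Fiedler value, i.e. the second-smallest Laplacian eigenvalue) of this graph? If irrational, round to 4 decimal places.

0.1522

Each diagonal entry of L is the vertex degree and each off-diagonal entry is -1 where an edge is present, 0 otherwise; in the order [a, b, c, d, e, f, g, h] the diagonal is [2, 2, 2, 2, 1, 2, 1, 2]. The smallest Laplacian eigenvalue is always 0. The next one, lambda_2 = 0.1522, measures how hard the graph is to disconnect: larger values mean better connectivity. The largest eigenvalue, 3.8478, is at most the vertex count 8. By the matrix-tree theorem the graph has (1/8) * product of the nonzero eigenvalues = 1 spanning tree.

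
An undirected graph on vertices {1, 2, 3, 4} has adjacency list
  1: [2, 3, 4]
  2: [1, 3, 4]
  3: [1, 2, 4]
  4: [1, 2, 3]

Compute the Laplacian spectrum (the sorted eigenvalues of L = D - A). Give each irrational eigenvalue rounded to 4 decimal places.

With the vertex order [1, 2, 3, 4], the degrees are [3, 3, 3, 3], giving D = diag(3, 3, 3, 3) and L = D - A. L is symmetric positive semidefinite, so every eigenvalue is real and nonnegative. The single zero eigenvalue shows the graph is connected. The eigenvalues sum to 12, which equals trace(L) = 2|E|. The largest eigenvalue, 4, is at most the vertex count 4.

[0, 4, 4, 4]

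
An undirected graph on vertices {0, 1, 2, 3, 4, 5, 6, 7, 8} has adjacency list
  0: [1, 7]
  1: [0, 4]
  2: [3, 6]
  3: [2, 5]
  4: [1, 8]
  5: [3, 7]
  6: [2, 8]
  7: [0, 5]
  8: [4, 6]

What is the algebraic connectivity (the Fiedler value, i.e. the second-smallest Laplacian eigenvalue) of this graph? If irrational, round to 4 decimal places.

0.4679

With the vertex order [0, 1, 2, 3, 4, 5, 6, 7, 8], the degrees are [2, 2, 2, 2, 2, 2, 2, 2, 2], giving D = diag(2, 2, 2, 2, 2, 2, 2, 2, 2) and L = D - A. The sorted Laplacian eigenvalues are [0, 0.4679, 0.4679, 1.6527, 1.6527, 3, 3, 3.8794, 3.8794]; the algebraic connectivity is the second entry, 0.4679. The eigenvalues sum to 18, which equals trace(L) = 2|E|.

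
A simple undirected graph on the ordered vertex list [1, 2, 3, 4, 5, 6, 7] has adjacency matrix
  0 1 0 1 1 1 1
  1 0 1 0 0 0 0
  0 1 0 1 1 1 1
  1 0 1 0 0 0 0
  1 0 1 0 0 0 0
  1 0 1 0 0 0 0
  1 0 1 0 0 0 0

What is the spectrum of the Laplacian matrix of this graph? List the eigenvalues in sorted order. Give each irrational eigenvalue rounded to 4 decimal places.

[0, 2, 2, 2, 2, 5, 7]

Reading degrees in the order [1, 2, 3, 4, 5, 6, 7] gives [5, 2, 5, 2, 2, 2, 2]; set D = diag(5, 2, 5, 2, 2, 2, 2) and form L = D - A. The multiplicity of 0 as a Laplacian eigenvalue equals the number of connected components. The single zero eigenvalue shows the graph is connected. There is one zero in the spectrum, matching the 1 component.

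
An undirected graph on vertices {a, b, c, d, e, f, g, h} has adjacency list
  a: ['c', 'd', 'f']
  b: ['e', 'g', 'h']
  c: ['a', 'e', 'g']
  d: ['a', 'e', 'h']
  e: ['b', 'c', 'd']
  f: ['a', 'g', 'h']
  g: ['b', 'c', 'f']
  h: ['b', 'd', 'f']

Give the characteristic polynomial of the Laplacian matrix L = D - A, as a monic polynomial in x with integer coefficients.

With the vertex order [a, b, c, d, e, f, g, h], the degrees are [3, 3, 3, 3, 3, 3, 3, 3], giving D = diag(3, 3, 3, 3, 3, 3, 3, 3) and L = D - A. Computing det(xI - L) by cofactor expansion (or equivalently via sum-over-permutations) gives x^8 - 24x^7 + 240x^6 - 1296x^5 + 4080x^4 - 7488x^3 + 7424x^2 - 3072x. The constant term is 0 because L is singular (the all-ones vector lies in its kernel). The eigenvalues sum to 24, which equals trace(L) = 2|E|.

x^8 - 24x^7 + 240x^6 - 1296x^5 + 4080x^4 - 7488x^3 + 7424x^2 - 3072x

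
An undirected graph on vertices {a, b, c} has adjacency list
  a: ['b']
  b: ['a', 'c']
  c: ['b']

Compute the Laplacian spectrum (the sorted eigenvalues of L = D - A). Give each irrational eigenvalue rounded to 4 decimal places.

[0, 1, 3]

Each diagonal entry of L is the vertex degree and each off-diagonal entry is -1 where an edge is present, 0 otherwise; in the order [a, b, c] the diagonal is [1, 2, 1]. Diagonalising L (or applying a numerical eigensolver to the 3x3 matrix) gives the spectrum above. By the matrix-tree theorem the graph has (1/3) * product of the nonzero eigenvalues = 1 spanning tree.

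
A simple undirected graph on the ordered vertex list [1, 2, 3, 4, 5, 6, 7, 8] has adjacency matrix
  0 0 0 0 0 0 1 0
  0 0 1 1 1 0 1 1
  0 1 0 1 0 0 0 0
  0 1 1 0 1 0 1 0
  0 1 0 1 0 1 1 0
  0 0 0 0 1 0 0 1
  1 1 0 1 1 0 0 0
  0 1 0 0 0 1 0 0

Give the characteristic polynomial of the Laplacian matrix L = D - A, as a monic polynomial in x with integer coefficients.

With the vertex order [1, 2, 3, 4, 5, 6, 7, 8], the degrees are [1, 5, 2, 4, 4, 2, 4, 2], giving D = diag(1, 5, 2, 4, 4, 2, 4, 2) and L = D - A. L has integer entries, so p(x) = det(xI - L) has integer coefficients. Expanding the determinant yields x^8 - 24x^7 + 233x^6 - 1174x^5 + 3277x^4 - 5004x^3 + 3816x^2 - 1112x. The constant term is 0 because L is singular (the all-ones vector lies in its kernel).

x^8 - 24x^7 + 233x^6 - 1174x^5 + 3277x^4 - 5004x^3 + 3816x^2 - 1112x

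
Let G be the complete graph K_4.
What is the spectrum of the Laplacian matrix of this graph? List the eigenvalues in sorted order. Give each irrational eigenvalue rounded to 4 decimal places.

The graph has 4 vertices and degree multiset [3, 3, 3, 3]; D is the diagonal matrix of degrees and L = D - A. L is symmetric positive semidefinite, so every eigenvalue is real and nonnegative. The largest eigenvalue, 4, is at most the vertex count 4.

[0, 4, 4, 4]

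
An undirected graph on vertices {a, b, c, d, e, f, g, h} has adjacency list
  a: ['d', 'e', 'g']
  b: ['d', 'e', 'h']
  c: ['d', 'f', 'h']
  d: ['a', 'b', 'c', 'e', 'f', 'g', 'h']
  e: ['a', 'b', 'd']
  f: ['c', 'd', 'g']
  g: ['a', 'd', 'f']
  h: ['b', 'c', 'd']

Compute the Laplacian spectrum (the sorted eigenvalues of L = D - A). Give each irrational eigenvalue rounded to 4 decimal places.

Reading degrees in the order [a, b, c, d, e, f, g, h] gives [3, 3, 3, 7, 3, 3, 3, 3]; set D = diag(3, 3, 3, 7, 3, 3, 3, 3) and form L = D - A. The multiplicity of 0 as a Laplacian eigenvalue equals the number of connected components. The single zero eigenvalue shows the graph is connected.

[0, 1.7530, 1.7530, 3.4450, 3.4450, 4.8019, 4.8019, 8]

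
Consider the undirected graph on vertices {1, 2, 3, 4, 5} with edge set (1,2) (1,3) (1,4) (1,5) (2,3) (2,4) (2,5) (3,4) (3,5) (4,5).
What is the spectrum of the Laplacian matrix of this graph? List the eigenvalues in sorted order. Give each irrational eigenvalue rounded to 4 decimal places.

With the vertex order [1, 2, 3, 4, 5], the degrees are [4, 4, 4, 4, 4], giving D = diag(4, 4, 4, 4, 4) and L = D - A. L is symmetric positive semidefinite, so every eigenvalue is real and nonnegative. The single zero eigenvalue shows the graph is connected. The eigenvalues sum to 20, which equals trace(L) = 2|E|.

[0, 5, 5, 5, 5]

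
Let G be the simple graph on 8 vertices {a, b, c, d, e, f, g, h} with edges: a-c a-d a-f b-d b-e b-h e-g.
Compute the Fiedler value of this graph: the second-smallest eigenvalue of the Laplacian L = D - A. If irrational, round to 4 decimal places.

Reading degrees in the order [a, b, c, d, e, f, g, h] gives [3, 3, 1, 2, 2, 1, 1, 1]; set D = diag(3, 3, 1, 2, 2, 1, 1, 1) and form L = D - A. The smallest Laplacian eigenvalue is always 0. The next one, lambda_2 = 0.2137, measures how hard the graph is to disconnect: larger values mean better connectivity.

0.2137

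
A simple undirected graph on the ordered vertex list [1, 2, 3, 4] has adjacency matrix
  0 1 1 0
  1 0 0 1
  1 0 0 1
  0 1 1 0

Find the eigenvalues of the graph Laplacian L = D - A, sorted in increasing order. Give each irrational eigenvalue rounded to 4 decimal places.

[0, 2, 2, 4]

Each diagonal entry of L is the vertex degree and each off-diagonal entry is -1 where an edge is present, 0 otherwise; in the order [1, 2, 3, 4] the diagonal is [2, 2, 2, 2]. Since every row of L sums to 0, the all-ones vector is in the kernel and 0 is an eigenvalue. The eigenvalues sum to 8, which equals trace(L) = 2|E|. There is one zero in the spectrum, matching the 1 component.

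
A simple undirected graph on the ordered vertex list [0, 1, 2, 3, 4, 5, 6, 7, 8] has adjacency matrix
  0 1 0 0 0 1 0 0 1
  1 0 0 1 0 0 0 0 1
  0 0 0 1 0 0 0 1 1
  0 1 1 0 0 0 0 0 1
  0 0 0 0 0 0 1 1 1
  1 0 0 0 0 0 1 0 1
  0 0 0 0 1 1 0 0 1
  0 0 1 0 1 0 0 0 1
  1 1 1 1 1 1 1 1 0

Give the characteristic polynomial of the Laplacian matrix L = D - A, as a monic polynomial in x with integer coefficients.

x^9 - 32x^8 + 428x^7 - 3136x^6 + 13786x^5 - 37232x^4 + 60276x^3 - 53424x^2 + 19845x

With the vertex order [0, 1, 2, 3, 4, 5, 6, 7, 8], the degrees are [3, 3, 3, 3, 3, 3, 3, 3, 8], giving D = diag(3, 3, 3, 3, 3, 3, 3, 3, 8) and L = D - A. L has integer entries, so p(x) = det(xI - L) has integer coefficients. Expanding the determinant yields x^9 - 32x^8 + 428x^7 - 3136x^6 + 13786x^5 - 37232x^4 + 60276x^3 - 53424x^2 + 19845x. The coefficient of x^8 equals -trace(L) = -32, matching the sum of degrees. The eigenvalues sum to 32, which equals trace(L) = 2|E|.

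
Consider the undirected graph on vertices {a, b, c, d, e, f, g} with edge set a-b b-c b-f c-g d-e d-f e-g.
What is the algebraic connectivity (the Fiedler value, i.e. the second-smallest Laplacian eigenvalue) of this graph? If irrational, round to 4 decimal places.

0.5858

Each diagonal entry of L is the vertex degree and each off-diagonal entry is -1 where an edge is present, 0 otherwise; in the order [a, b, c, d, e, f, g] the diagonal is [1, 3, 2, 2, 2, 2, 2]. The smallest Laplacian eigenvalue is always 0. The next one, lambda_2 = 0.5858, measures how hard the graph is to disconnect: larger values mean better connectivity. The eigenvalues sum to 14, which equals trace(L) = 2|E|.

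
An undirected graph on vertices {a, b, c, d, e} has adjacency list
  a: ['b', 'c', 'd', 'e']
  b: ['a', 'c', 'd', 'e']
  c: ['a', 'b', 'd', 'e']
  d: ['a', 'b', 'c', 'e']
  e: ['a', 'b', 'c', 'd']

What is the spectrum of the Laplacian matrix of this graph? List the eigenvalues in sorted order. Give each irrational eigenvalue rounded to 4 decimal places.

[0, 5, 5, 5, 5]

Each diagonal entry of L is the vertex degree and each off-diagonal entry is -1 where an edge is present, 0 otherwise; in the order [a, b, c, d, e] the diagonal is [4, 4, 4, 4, 4]. Since every row of L sums to 0, the all-ones vector is in the kernel and 0 is an eigenvalue. The single zero eigenvalue shows the graph is connected.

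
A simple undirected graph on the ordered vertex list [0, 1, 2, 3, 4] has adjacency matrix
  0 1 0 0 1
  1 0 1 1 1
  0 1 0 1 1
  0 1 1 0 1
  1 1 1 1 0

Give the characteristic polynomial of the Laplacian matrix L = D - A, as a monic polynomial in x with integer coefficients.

Reading degrees in the order [0, 1, 2, 3, 4] gives [2, 4, 3, 3, 4]; set D = diag(2, 4, 3, 3, 4) and form L = D - A. The eigenvalues of L are [0, 2, 4, 5, 5]; the characteristic polynomial is the product of (x - lambda_i), which multiplies out to x^5 - 16x^4 + 93x^3 - 230x^2 + 200x. Since p(0) = det(-L) = 0, x divides p(x). The largest eigenvalue, 5, is at most the vertex count 5.

x^5 - 16x^4 + 93x^3 - 230x^2 + 200x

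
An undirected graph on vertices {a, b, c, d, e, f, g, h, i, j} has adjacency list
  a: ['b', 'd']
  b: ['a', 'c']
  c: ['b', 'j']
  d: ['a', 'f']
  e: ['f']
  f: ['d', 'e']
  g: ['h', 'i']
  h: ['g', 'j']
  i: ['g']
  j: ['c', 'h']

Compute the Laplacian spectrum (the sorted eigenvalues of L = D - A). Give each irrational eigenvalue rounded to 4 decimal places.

Reading degrees in the order [a, b, c, d, e, f, g, h, i, j] gives [2, 2, 2, 2, 1, 2, 2, 2, 1, 2]; set D = diag(2, 2, 2, 2, 1, 2, 2, 2, 1, 2) and form L = D - A. The multiplicity of 0 as a Laplacian eigenvalue equals the number of connected components. The eigenvalues sum to 18, which equals trace(L) = 2|E|. The largest eigenvalue, 3.9021, is at most the vertex count 10.

[0, 0.0979, 0.3820, 0.8244, 1.3820, 2, 2.6180, 3.1756, 3.6180, 3.9021]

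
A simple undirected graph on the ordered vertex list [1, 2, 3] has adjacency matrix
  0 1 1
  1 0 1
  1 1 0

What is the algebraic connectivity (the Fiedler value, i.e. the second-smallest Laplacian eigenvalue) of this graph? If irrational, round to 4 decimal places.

With the vertex order [1, 2, 3], the degrees are [2, 2, 2], giving D = diag(2, 2, 2) and L = D - A. Computing the eigenvalues of L and sorting gives [0, 3, 3]. The Fiedler value lambda_2 = 3 is strictly positive, so the graph is connected. The eigenvalues sum to 6, which equals trace(L) = 2|E|.

3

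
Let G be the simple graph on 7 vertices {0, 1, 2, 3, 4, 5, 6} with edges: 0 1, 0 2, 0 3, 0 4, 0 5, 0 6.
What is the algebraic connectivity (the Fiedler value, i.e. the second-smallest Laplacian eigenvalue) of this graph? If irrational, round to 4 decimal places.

With the vertex order [0, 1, 2, 3, 4, 5, 6], the degrees are [6, 1, 1, 1, 1, 1, 1], giving D = diag(6, 1, 1, 1, 1, 1, 1) and L = D - A. The sorted Laplacian eigenvalues are [0, 1, 1, 1, 1, 1, 7]; the algebraic connectivity is the second entry, 1. By the matrix-tree theorem the graph has (1/7) * product of the nonzero eigenvalues = 1 spanning tree. The eigenvalues sum to 12, which equals trace(L) = 2|E|.

1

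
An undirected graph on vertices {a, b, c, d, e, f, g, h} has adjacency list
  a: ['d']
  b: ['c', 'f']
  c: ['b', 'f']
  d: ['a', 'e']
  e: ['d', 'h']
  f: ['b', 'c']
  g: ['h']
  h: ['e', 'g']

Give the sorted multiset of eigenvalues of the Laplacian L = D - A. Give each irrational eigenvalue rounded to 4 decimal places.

Reading degrees in the order [a, b, c, d, e, f, g, h] gives [1, 2, 2, 2, 2, 2, 1, 2]; set D = diag(1, 2, 2, 2, 2, 2, 1, 2) and form L = D - A. L is symmetric positive semidefinite, so every eigenvalue is real and nonnegative. The 2 zero eigenvalues correspond to the 2 connected components. There are 2 zeros in the spectrum, matching the 2 components. The eigenvalues sum to 14, which equals trace(L) = 2|E|.

[0, 0, 0.3820, 1.3820, 2.6180, 3, 3, 3.6180]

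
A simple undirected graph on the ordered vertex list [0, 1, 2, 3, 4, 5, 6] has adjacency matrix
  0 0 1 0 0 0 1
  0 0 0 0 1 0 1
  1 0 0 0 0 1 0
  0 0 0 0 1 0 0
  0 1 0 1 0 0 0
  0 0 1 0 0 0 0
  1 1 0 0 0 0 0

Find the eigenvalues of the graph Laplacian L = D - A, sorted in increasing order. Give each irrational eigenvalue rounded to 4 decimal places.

Reading degrees in the order [0, 1, 2, 3, 4, 5, 6] gives [2, 2, 2, 1, 2, 1, 2]; set D = diag(2, 2, 2, 1, 2, 1, 2) and form L = D - A. Diagonalising L (or applying a numerical eigensolver to the 7x7 matrix) gives the spectrum above. The single zero eigenvalue shows the graph is connected. There is one zero in the spectrum, matching the 1 component. By the matrix-tree theorem the graph has (1/7) * product of the nonzero eigenvalues = 1 spanning tree.

[0, 0.1981, 0.7530, 1.5550, 2.4450, 3.2470, 3.8019]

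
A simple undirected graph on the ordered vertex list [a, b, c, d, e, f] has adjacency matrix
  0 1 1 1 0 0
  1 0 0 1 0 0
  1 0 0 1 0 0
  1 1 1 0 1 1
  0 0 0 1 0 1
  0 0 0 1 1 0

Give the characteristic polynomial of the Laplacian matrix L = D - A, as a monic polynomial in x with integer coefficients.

Each diagonal entry of L is the vertex degree and each off-diagonal entry is -1 where an edge is present, 0 otherwise; in the order [a, b, c, d, e, f] the diagonal is [3, 2, 2, 5, 2, 2]. Computing det(xI - L) by cofactor expansion (or equivalently via sum-over-permutations) gives x^6 - 16x^5 + 95x^4 - 260x^3 + 324x^2 - 144x. The coefficient of x^5 equals -trace(L) = -16, matching the sum of degrees. By the matrix-tree theorem the graph has (1/6) * product of the nonzero eigenvalues = 24 spanning trees. The largest eigenvalue, 6, is at most the vertex count 6.

x^6 - 16x^5 + 95x^4 - 260x^3 + 324x^2 - 144x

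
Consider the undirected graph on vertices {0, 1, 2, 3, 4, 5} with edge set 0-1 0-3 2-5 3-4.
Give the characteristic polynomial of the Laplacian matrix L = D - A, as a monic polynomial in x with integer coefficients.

x^6 - 8x^5 + 22x^4 - 24x^3 + 8x^2

Reading degrees in the order [0, 1, 2, 3, 4, 5] gives [2, 1, 1, 2, 1, 1]; set D = diag(2, 1, 1, 2, 1, 1) and form L = D - A. Computing det(xI - L) by cofactor expansion (or equivalently via sum-over-permutations) gives x^6 - 8x^5 + 22x^4 - 24x^3 + 8x^2. The coefficient of x^5 equals -trace(L) = -8, matching the sum of degrees.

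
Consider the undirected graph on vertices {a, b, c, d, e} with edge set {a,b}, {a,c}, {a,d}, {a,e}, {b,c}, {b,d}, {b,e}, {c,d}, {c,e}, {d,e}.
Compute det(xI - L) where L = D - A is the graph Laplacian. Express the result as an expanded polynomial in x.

x^5 - 20x^4 + 150x^3 - 500x^2 + 625x

With the vertex order [a, b, c, d, e], the degrees are [4, 4, 4, 4, 4], giving D = diag(4, 4, 4, 4, 4) and L = D - A. L has integer entries, so p(x) = det(xI - L) has integer coefficients. Expanding the determinant yields x^5 - 20x^4 + 150x^3 - 500x^2 + 625x. The constant term is 0 because L is singular (the all-ones vector lies in its kernel). The largest eigenvalue, 5, is at most the vertex count 5. By the matrix-tree theorem the graph has (1/5) * product of the nonzero eigenvalues = 125 spanning trees.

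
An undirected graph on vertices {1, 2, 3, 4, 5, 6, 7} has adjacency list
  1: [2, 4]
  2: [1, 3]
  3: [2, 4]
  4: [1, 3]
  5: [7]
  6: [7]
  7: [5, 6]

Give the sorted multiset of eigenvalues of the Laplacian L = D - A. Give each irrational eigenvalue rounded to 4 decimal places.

Each diagonal entry of L is the vertex degree and each off-diagonal entry is -1 where an edge is present, 0 otherwise; in the order [1, 2, 3, 4, 5, 6, 7] the diagonal is [2, 2, 2, 2, 1, 1, 2]. L is symmetric positive semidefinite, so every eigenvalue is real and nonnegative. The 2 zero eigenvalues correspond to the 2 connected components.

[0, 0, 1, 2, 2, 3, 4]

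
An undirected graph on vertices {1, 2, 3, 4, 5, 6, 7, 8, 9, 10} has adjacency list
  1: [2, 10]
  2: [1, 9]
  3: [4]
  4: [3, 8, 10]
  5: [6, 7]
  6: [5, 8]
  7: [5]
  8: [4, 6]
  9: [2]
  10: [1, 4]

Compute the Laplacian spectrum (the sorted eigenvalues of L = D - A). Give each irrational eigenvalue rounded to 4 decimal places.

[0, 0.1206, 0.3489, 1, 1, 2, 2.3473, 3.2739, 3.5321, 4.3772]

Each diagonal entry of L is the vertex degree and each off-diagonal entry is -1 where an edge is present, 0 otherwise; in the order [1, 2, 3, 4, 5, 6, 7, 8, 9, 10] the diagonal is [2, 2, 1, 3, 2, 2, 1, 2, 1, 2]. Since every row of L sums to 0, the all-ones vector is in the kernel and 0 is an eigenvalue. The single zero eigenvalue shows the graph is connected. The largest eigenvalue, 4.3772, is at most the vertex count 10. The eigenvalues sum to 18, which equals trace(L) = 2|E|.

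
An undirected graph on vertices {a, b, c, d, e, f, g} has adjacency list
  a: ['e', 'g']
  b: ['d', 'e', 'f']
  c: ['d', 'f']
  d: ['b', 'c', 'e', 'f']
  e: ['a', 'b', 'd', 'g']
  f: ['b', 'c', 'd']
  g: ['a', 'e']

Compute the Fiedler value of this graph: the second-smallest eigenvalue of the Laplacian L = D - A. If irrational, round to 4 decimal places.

Reading degrees in the order [a, b, c, d, e, f, g] gives [2, 3, 2, 4, 4, 3, 2]; set D = diag(2, 3, 2, 4, 4, 3, 2) and form L = D - A. Computing the eigenvalues of L and sorting gives [0, 0.6426, 2.2944, 3, 3.8381, 4.7141, 5.5108]. The Fiedler value lambda_2 = 0.6426 is strictly positive, so the graph is connected. The eigenvalues sum to 20, which equals trace(L) = 2|E|. The largest eigenvalue, 5.5108, is at most the vertex count 7.

0.6426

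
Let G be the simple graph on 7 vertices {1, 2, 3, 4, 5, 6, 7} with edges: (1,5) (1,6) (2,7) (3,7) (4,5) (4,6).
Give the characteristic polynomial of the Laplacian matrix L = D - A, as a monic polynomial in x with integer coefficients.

x^7 - 12x^6 + 55x^5 - 120x^4 + 124x^3 - 48x^2

With the vertex order [1, 2, 3, 4, 5, 6, 7], the degrees are [2, 1, 1, 2, 2, 2, 2], giving D = diag(2, 1, 1, 2, 2, 2, 2) and L = D - A. The eigenvalues of L are [0, 0, 1, 2, 2, 3, 4]; the characteristic polynomial is the product of (x - lambda_i), which multiplies out to x^7 - 12x^6 + 55x^5 - 120x^4 + 124x^3 - 48x^2. Since p(0) = det(-L) = 0, x divides p(x).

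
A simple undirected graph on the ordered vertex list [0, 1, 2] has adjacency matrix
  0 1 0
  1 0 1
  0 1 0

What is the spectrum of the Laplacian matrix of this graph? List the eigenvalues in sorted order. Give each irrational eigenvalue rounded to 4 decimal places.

Each diagonal entry of L is the vertex degree and each off-diagonal entry is -1 where an edge is present, 0 otherwise; in the order [0, 1, 2] the diagonal is [1, 2, 1]. Since every row of L sums to 0, the all-ones vector is in the kernel and 0 is an eigenvalue. The single zero eigenvalue shows the graph is connected. The largest eigenvalue, 3, is at most the vertex count 3. There is one zero in the spectrum, matching the 1 component.

[0, 1, 3]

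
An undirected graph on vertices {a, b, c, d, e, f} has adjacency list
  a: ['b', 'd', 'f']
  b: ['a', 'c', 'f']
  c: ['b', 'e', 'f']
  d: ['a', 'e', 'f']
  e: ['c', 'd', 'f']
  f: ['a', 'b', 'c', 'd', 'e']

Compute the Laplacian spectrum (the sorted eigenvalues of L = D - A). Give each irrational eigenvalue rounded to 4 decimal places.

With the vertex order [a, b, c, d, e, f], the degrees are [3, 3, 3, 3, 3, 5], giving D = diag(3, 3, 3, 3, 3, 5) and L = D - A. The multiplicity of 0 as a Laplacian eigenvalue equals the number of connected components. The single zero eigenvalue shows the graph is connected. There is one zero in the spectrum, matching the 1 component. The eigenvalues sum to 20, which equals trace(L) = 2|E|.

[0, 2.3820, 2.3820, 4.6180, 4.6180, 6]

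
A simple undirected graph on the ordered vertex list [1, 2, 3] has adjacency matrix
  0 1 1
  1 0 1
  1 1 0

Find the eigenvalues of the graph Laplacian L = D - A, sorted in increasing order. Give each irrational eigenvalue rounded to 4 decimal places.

With the vertex order [1, 2, 3], the degrees are [2, 2, 2], giving D = diag(2, 2, 2) and L = D - A. Diagonalising L (or applying a numerical eigensolver to the 3x3 matrix) gives the spectrum above. The single zero eigenvalue shows the graph is connected. The largest eigenvalue, 3, is at most the vertex count 3. The eigenvalues sum to 6, which equals trace(L) = 2|E|.

[0, 3, 3]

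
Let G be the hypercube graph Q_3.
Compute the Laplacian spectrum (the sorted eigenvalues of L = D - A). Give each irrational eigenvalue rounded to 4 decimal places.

[0, 2, 2, 2, 4, 4, 4, 6]

The graph has 8 vertices and degree multiset [3, 3, 3, 3, 3, 3, 3, 3]; D is the diagonal matrix of degrees and L = D - A. Diagonalising L (or applying a numerical eigensolver to the 8x8 matrix) gives the spectrum above. The single zero eigenvalue shows the graph is connected. The largest eigenvalue, 6, is at most the vertex count 8. The eigenvalues sum to 24, which equals trace(L) = 2|E|.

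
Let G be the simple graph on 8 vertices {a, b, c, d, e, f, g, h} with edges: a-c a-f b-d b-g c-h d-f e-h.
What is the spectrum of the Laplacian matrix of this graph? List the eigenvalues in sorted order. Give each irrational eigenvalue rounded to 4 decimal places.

[0, 0.1522, 0.5858, 1.2346, 2, 2.7654, 3.4142, 3.8478]

Reading degrees in the order [a, b, c, d, e, f, g, h] gives [2, 2, 2, 2, 1, 2, 1, 2]; set D = diag(2, 2, 2, 2, 1, 2, 1, 2) and form L = D - A. The multiplicity of 0 as a Laplacian eigenvalue equals the number of connected components. The single zero eigenvalue shows the graph is connected. The largest eigenvalue, 3.8478, is at most the vertex count 8.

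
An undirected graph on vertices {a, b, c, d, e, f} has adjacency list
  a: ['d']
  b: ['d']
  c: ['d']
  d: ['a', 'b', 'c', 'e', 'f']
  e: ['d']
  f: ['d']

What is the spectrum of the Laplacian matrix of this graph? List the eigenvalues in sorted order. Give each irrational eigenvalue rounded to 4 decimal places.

[0, 1, 1, 1, 1, 6]

Reading degrees in the order [a, b, c, d, e, f] gives [1, 1, 1, 5, 1, 1]; set D = diag(1, 1, 1, 5, 1, 1) and form L = D - A. Diagonalising L (or applying a numerical eigensolver to the 6x6 matrix) gives the spectrum above. The single zero eigenvalue shows the graph is connected. There is one zero in the spectrum, matching the 1 component. By the matrix-tree theorem the graph has (1/6) * product of the nonzero eigenvalues = 1 spanning tree.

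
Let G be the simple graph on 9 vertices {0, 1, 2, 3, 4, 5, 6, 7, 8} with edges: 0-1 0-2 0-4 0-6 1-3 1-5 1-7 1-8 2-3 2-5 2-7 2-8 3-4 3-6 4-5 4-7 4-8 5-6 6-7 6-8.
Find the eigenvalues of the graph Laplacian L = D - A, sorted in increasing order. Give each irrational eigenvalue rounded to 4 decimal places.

With the vertex order [0, 1, 2, 3, 4, 5, 6, 7, 8], the degrees are [4, 5, 5, 4, 5, 4, 5, 4, 4], giving D = diag(4, 5, 5, 4, 5, 4, 5, 4, 4) and L = D - A. The multiplicity of 0 as a Laplacian eigenvalue equals the number of connected components. There is one zero in the spectrum, matching the 1 component. By the matrix-tree theorem the graph has (1/9) * product of the nonzero eigenvalues = 32000 spanning trees.

[0, 4, 4, 4, 4, 5, 5, 5, 9]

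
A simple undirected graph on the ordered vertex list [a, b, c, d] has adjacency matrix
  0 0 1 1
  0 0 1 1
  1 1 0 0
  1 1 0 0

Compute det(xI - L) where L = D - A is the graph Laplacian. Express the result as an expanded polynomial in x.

With the vertex order [a, b, c, d], the degrees are [2, 2, 2, 2], giving D = diag(2, 2, 2, 2) and L = D - A. Computing det(xI - L) by cofactor expansion (or equivalently via sum-over-permutations) gives x^4 - 8x^3 + 20x^2 - 16x. Since p(0) = det(-L) = 0, x divides p(x). The largest eigenvalue, 4, is at most the vertex count 4. The eigenvalues sum to 8, which equals trace(L) = 2|E|.

x^4 - 8x^3 + 20x^2 - 16x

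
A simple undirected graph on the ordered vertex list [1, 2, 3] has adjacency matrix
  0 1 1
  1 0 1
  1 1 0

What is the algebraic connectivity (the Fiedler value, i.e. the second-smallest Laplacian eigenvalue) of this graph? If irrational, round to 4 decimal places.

Each diagonal entry of L is the vertex degree and each off-diagonal entry is -1 where an edge is present, 0 otherwise; in the order [1, 2, 3] the diagonal is [2, 2, 2]. Computing the eigenvalues of L and sorting gives [0, 3, 3]. The Fiedler value lambda_2 = 3 is strictly positive, so the graph is connected. By the matrix-tree theorem the graph has (1/3) * product of the nonzero eigenvalues = 3 spanning trees.

3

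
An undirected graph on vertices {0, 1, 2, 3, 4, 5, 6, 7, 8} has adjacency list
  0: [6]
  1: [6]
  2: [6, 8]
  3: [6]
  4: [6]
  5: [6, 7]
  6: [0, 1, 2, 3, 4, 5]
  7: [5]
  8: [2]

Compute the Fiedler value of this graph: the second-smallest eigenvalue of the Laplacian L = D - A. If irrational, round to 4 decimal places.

0.3820

With the vertex order [0, 1, 2, 3, 4, 5, 6, 7, 8], the degrees are [1, 1, 2, 1, 1, 2, 6, 1, 1], giving D = diag(1, 1, 2, 1, 1, 2, 6, 1, 1) and L = D - A. The smallest Laplacian eigenvalue is always 0. The next one, lambda_2 = 0.3820, measures how hard the graph is to disconnect: larger values mean better connectivity. By the matrix-tree theorem the graph has (1/9) * product of the nonzero eigenvalues = 1 spanning tree.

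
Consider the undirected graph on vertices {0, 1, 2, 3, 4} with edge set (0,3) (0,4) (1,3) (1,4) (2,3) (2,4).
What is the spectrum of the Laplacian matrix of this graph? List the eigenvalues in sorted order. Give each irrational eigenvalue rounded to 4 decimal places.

Reading degrees in the order [0, 1, 2, 3, 4] gives [2, 2, 2, 3, 3]; set D = diag(2, 2, 2, 3, 3) and form L = D - A. L is symmetric positive semidefinite, so every eigenvalue is real and nonnegative. The largest eigenvalue, 5, is at most the vertex count 5.

[0, 2, 2, 3, 5]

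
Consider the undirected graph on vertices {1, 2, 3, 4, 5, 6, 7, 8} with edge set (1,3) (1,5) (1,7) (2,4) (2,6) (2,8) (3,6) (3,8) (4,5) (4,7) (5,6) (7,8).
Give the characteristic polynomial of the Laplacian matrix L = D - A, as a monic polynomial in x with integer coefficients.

Each diagonal entry of L is the vertex degree and each off-diagonal entry is -1 where an edge is present, 0 otherwise; in the order [1, 2, 3, 4, 5, 6, 7, 8] the diagonal is [3, 3, 3, 3, 3, 3, 3, 3]. Computing det(xI - L) by cofactor expansion (or equivalently via sum-over-permutations) gives x^8 - 24x^7 + 240x^6 - 1296x^5 + 4080x^4 - 7488x^3 + 7424x^2 - 3072x. Since p(0) = det(-L) = 0, x divides p(x).

x^8 - 24x^7 + 240x^6 - 1296x^5 + 4080x^4 - 7488x^3 + 7424x^2 - 3072x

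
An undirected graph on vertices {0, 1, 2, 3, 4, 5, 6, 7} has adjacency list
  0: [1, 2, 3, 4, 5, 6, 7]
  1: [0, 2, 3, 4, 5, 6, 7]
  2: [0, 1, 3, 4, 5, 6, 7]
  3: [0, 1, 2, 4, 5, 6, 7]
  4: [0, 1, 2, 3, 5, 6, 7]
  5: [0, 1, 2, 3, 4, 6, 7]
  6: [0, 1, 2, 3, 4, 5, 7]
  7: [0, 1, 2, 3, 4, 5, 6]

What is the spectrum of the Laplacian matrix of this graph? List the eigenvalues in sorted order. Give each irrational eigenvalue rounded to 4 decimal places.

[0, 8, 8, 8, 8, 8, 8, 8]

Each diagonal entry of L is the vertex degree and each off-diagonal entry is -1 where an edge is present, 0 otherwise; in the order [0, 1, 2, 3, 4, 5, 6, 7] the diagonal is [7, 7, 7, 7, 7, 7, 7, 7]. The multiplicity of 0 as a Laplacian eigenvalue equals the number of connected components. The eigenvalues sum to 56, which equals trace(L) = 2|E|.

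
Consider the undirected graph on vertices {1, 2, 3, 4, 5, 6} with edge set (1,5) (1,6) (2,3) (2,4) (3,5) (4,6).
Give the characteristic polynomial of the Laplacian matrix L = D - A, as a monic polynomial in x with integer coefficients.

x^6 - 12x^5 + 54x^4 - 112x^3 + 105x^2 - 36x

With the vertex order [1, 2, 3, 4, 5, 6], the degrees are [2, 2, 2, 2, 2, 2], giving D = diag(2, 2, 2, 2, 2, 2) and L = D - A. The eigenvalues of L are [0, 1, 1, 3, 3, 4]; the characteristic polynomial is the product of (x - lambda_i), which multiplies out to x^6 - 12x^5 + 54x^4 - 112x^3 + 105x^2 - 36x. The constant term is 0 because L is singular (the all-ones vector lies in its kernel).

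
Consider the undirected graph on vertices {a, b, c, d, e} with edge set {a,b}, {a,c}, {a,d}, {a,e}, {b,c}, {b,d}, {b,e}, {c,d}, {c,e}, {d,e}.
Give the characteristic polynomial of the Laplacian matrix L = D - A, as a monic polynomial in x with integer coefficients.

Each diagonal entry of L is the vertex degree and each off-diagonal entry is -1 where an edge is present, 0 otherwise; in the order [a, b, c, d, e] the diagonal is [4, 4, 4, 4, 4]. The eigenvalues of L are [0, 5, 5, 5, 5]; the characteristic polynomial is the product of (x - lambda_i), which multiplies out to x^5 - 20x^4 + 150x^3 - 500x^2 + 625x. Since p(0) = det(-L) = 0, x divides p(x). By the matrix-tree theorem the graph has (1/5) * product of the nonzero eigenvalues = 125 spanning trees.

x^5 - 20x^4 + 150x^3 - 500x^2 + 625x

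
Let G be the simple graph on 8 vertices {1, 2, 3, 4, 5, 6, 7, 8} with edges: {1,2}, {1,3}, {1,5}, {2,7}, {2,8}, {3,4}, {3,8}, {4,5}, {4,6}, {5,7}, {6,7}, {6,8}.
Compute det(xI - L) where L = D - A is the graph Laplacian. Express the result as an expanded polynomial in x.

x^8 - 24x^7 + 240x^6 - 1296x^5 + 4080x^4 - 7488x^3 + 7424x^2 - 3072x

Each diagonal entry of L is the vertex degree and each off-diagonal entry is -1 where an edge is present, 0 otherwise; in the order [1, 2, 3, 4, 5, 6, 7, 8] the diagonal is [3, 3, 3, 3, 3, 3, 3, 3]. Computing det(xI - L) by cofactor expansion (or equivalently via sum-over-permutations) gives x^8 - 24x^7 + 240x^6 - 1296x^5 + 4080x^4 - 7488x^3 + 7424x^2 - 3072x. Since p(0) = det(-L) = 0, x divides p(x). The largest eigenvalue, 6, is at most the vertex count 8. The eigenvalues sum to 24, which equals trace(L) = 2|E|.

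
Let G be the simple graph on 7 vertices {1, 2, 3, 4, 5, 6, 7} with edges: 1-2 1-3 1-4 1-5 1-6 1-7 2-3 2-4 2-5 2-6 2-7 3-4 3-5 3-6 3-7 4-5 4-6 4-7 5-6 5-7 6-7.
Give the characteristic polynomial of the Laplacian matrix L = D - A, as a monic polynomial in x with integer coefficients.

Each diagonal entry of L is the vertex degree and each off-diagonal entry is -1 where an edge is present, 0 otherwise; in the order [1, 2, 3, 4, 5, 6, 7] the diagonal is [6, 6, 6, 6, 6, 6, 6]. L has integer entries, so p(x) = det(xI - L) has integer coefficients. Expanding the determinant yields x^7 - 42x^6 + 735x^5 - 6860x^4 + 36015x^3 - 100842x^2 + 117649x. Since p(0) = det(-L) = 0, x divides p(x). There is one zero in the spectrum, matching the 1 component.

x^7 - 42x^6 + 735x^5 - 6860x^4 + 36015x^3 - 100842x^2 + 117649x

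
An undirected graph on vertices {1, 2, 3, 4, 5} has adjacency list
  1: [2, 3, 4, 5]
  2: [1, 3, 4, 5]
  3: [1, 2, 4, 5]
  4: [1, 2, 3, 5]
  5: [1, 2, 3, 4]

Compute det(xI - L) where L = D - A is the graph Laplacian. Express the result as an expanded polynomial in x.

With the vertex order [1, 2, 3, 4, 5], the degrees are [4, 4, 4, 4, 4], giving D = diag(4, 4, 4, 4, 4) and L = D - A. The eigenvalues of L are [0, 5, 5, 5, 5]; the characteristic polynomial is the product of (x - lambda_i), which multiplies out to x^5 - 20x^4 + 150x^3 - 500x^2 + 625x. Since p(0) = det(-L) = 0, x divides p(x).

x^5 - 20x^4 + 150x^3 - 500x^2 + 625x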